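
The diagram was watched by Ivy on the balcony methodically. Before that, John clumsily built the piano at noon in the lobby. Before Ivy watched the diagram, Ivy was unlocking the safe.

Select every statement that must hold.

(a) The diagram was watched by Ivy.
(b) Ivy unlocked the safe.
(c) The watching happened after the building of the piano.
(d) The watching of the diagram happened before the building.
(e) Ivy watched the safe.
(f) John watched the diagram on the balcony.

(a) Entailed — the original entails any weakening of itself; this just drops 'methodically', 'on the balcony'.
(b) Not entailed — 'was unlocking' is progressive on an accomplishment; it does not entail the completed 'unlocked'.
(c) Entailed — the narrative places the building before the watching.
(d) Not entailed — the narrative places the building before the watching, not after.
(e) Not entailed — Ivy watched the diagram, not the safe; the safe belongs to the unlocking event.
(f) Not entailed — the passage has Ivy watching the diagram, not John.

(a), (c)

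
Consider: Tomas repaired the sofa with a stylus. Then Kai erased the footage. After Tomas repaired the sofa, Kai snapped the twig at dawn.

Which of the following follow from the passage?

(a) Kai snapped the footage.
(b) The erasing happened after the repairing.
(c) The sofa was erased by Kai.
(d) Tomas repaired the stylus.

(b)

(a) Not entailed — Kai snapped the twig, not the footage; the footage belongs to the erasing event.
(b) Entailed — the narrative places the repairing before the erasing.
(c) Not entailed — Kai erased the footage, not the sofa; the sofa belongs to the repairing event.
(d) Not entailed — the stylus is the instrument, not what was repaired.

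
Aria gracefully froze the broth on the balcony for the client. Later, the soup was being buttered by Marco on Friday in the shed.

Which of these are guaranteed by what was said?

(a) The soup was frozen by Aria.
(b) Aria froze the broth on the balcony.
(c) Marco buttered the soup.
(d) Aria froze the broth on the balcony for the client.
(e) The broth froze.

(a) Not entailed — Aria froze the broth, not the soup; the soup belongs to the buttering event.
(b) Entailed — the original entails any weakening of itself; this just drops 'for the client', 'gracefully'.
(c) Not entailed — 'was buttering' is progressive on an accomplishment; it does not entail the completed 'buttered'.
(d) Entailed — every conjunct here is already in the original freezing event.
(e) Entailed — 'Aria froze the broth' is causative; it entails the inchoative 'the broth froze'.

(b), (d), (e)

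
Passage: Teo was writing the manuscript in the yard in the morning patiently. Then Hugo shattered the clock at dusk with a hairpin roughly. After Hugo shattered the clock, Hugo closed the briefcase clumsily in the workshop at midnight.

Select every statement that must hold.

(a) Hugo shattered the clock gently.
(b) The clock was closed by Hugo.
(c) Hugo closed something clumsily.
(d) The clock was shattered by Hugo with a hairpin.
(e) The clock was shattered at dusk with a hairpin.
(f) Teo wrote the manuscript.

(a) Not entailed — 'gently' adds a manner not in (and inconsistent with) the original.
(b) Not entailed — Hugo closed the briefcase, not the clock; the clock belongs to the shattering event.
(c) Entailed — the original entails any weakening of itself; this just drops 'at midnight', 'in the workshop' and generalizes the patient.
(d) Entailed — dropping 'at dusk', 'roughly' leaves a sub-description the original still satisfies.
(e) Entailed — every conjunct here is already in the original shattering event.
(f) Not entailed — 'was writing' is progressive on an accomplishment; it does not entail the completed 'wrote'.

(c), (d), (e)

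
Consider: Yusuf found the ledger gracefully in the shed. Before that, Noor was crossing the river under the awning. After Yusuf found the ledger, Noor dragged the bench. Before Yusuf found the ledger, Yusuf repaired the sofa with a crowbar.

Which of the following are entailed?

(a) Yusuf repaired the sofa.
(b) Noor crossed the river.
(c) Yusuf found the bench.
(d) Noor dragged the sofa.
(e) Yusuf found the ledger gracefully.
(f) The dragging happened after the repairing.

(a), (e), (f)

(a) Entailed — dropping 'with a crowbar' leaves a sub-description the original still satisfies.
(b) Not entailed — 'was crossing' is progressive on an accomplishment; it does not entail the completed 'crossed'.
(c) Not entailed — Yusuf found the ledger, not the bench; the bench belongs to the dragging event.
(d) Not entailed — Noor dragged the bench, not the sofa; the sofa belongs to the repairing event.
(e) Entailed — every conjunct here is already in the original finding event.
(f) Entailed — the narrative places the repairing before the dragging.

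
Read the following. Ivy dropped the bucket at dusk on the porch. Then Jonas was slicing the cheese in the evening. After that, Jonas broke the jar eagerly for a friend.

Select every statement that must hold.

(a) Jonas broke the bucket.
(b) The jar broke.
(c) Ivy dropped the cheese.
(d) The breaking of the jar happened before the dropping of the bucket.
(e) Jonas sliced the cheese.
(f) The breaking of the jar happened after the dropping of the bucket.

(b), (f)

(a) Not entailed — Jonas broke the jar, not the bucket; the bucket belongs to the dropping event.
(b) Entailed — 'Jonas broke the jar' is causative; it entails the inchoative 'the jar broke'.
(c) Not entailed — Ivy dropped the bucket, not the cheese; the cheese belongs to the slicing event.
(d) Not entailed — the narrative places the dropping before the breaking, not after.
(e) Not entailed — 'was slicing' is progressive on an accomplishment; it does not entail the completed 'sliced'.
(f) Entailed — the narrative places the dropping before the breaking.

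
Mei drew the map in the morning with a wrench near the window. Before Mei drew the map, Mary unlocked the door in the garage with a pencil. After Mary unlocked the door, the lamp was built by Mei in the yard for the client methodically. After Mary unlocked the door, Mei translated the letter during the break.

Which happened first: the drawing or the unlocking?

the unlocking

The connectives place the unlocking before the drawing.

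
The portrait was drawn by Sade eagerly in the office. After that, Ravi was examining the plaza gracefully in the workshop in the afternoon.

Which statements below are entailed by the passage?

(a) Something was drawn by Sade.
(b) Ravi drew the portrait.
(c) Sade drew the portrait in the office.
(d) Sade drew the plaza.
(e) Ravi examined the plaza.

(a) Entailed — every conjunct here is already in the original drawing event.
(b) Not entailed — the passage has Sade drawing the portrait, not Ravi.
(c) Entailed — dropping 'eagerly' leaves a sub-description the original still satisfies.
(d) Not entailed — Sade drew the portrait, not the plaza; the plaza belongs to the examining event.
(e) Entailed — 'examine' is an activity; 'was examining' entails that some examining happened, so 'examined' holds.

(a), (c), (e)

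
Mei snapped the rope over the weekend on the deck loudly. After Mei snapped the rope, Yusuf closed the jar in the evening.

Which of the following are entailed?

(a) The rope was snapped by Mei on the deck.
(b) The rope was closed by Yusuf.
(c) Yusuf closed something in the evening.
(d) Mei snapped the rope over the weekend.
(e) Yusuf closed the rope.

(a) Entailed — this follows by dropping conjuncts from the snapping event's description.
(b) Not entailed — Yusuf closed the jar, not the rope; the rope belongs to the snapping event.
(c) Entailed — generalizing the patient leaves a sub-description the original still satisfies.
(d) Entailed — every conjunct here is already in the original snapping event.
(e) Not entailed — Yusuf closed the jar, not the rope; the rope belongs to the snapping event.

(a), (c), (d)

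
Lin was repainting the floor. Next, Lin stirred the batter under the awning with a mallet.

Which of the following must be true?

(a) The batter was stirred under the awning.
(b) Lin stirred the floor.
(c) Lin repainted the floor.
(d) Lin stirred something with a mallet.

(a) Entailed — the original entails any weakening of itself; this just drops 'with a mallet' and generalizes the agent.
(b) Not entailed — Lin stirred the batter, not the floor; the floor belongs to the repainting event.
(c) Not entailed — 'was repainting' is progressive on an accomplishment; it does not entail the completed 'repainted'.
(d) Entailed — the original entails any weakening of itself; this just drops 'under the awning' and generalizes the patient.

(a), (d)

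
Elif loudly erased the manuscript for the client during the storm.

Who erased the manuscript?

'Elif' marks the agent of the erasing event.

Elif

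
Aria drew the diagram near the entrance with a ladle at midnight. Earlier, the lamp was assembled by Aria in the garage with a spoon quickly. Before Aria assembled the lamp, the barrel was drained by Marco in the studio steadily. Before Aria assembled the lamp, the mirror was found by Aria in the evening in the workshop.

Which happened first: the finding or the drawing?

The connectives place the finding before the drawing.

the finding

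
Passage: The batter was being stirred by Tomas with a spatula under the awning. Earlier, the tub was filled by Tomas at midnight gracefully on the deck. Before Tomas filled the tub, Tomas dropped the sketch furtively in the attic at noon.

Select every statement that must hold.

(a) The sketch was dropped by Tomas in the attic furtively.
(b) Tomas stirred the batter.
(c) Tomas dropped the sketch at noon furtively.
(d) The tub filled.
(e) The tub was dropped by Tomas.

(a) Entailed — the original entails any weakening of itself; this just drops 'at noon'.
(b) Entailed — 'stir' is an activity; 'was stirring' entails that some stirring happened, so 'stirred' holds.
(c) Entailed — the original entails any weakening of itself; this just drops 'in the attic'.
(d) Entailed — 'Tomas filled the tub' is causative; it entails the inchoative 'the tub filled'.
(e) Not entailed — Tomas dropped the sketch, not the tub; the tub belongs to the filling event.

(a), (b), (c), (d)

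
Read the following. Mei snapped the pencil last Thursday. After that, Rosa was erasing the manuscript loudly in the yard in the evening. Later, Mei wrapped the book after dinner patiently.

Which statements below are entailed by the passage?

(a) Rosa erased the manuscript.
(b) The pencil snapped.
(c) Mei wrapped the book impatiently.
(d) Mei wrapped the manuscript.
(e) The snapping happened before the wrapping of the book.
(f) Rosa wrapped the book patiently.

(a) Not entailed — 'was erasing' is progressive on an accomplishment; it does not entail the completed 'erased'.
(b) Entailed — 'Mei snapped the pencil' is causative; it entails the inchoative 'the pencil snapped'.
(c) Not entailed — 'impatiently' adds a manner not in (and inconsistent with) the original.
(d) Not entailed — Mei wrapped the book, not the manuscript; the manuscript belongs to the erasing event.
(e) Entailed — the narrative places the snapping before the wrapping.
(f) Not entailed — the passage has Mei wrapping the book, not Rosa.

(b), (e)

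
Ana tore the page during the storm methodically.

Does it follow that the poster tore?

Nothing is said about any poster; only the page is affected.

no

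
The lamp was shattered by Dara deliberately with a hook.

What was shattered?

the lamp

'the lamp' marks the patient of the shattering event.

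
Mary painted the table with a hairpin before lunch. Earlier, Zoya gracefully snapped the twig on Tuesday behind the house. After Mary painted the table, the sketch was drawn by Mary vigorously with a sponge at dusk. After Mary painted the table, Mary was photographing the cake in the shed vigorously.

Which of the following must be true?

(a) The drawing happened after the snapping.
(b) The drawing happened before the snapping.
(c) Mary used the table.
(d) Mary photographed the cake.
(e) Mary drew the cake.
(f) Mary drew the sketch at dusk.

(a), (f)

(a) Entailed — the narrative places the snapping before the drawing.
(b) Not entailed — the narrative places the snapping before the drawing, not after.
(c) Not entailed — the table is the patient, not an instrument — Mary used a hairpin.
(d) Not entailed — 'was photographing' is progressive on an accomplishment; it does not entail the completed 'photographed'.
(e) Not entailed — Mary drew the sketch, not the cake; the cake belongs to the photographing event.
(f) Entailed — the original entails any weakening of itself; this just drops 'vigorously', 'with a sponge'.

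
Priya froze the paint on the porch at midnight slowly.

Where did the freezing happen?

'on the porch' marks the location of the freezing event.

on the porch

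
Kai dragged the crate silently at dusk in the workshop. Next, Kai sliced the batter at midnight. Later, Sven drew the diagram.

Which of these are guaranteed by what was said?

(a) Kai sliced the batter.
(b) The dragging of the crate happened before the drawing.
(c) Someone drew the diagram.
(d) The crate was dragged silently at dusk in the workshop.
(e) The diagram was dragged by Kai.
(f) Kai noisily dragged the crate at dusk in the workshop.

(a) Entailed — this follows by dropping conjuncts from the slicing event's description.
(b) Entailed — the narrative places the dragging before the drawing.
(c) Entailed — this follows by dropping conjuncts from the drawing event's description.
(d) Entailed — this follows by dropping conjuncts from the dragging event's description.
(e) Not entailed — Kai dragged the crate, not the diagram; the diagram belongs to the drawing event.
(f) Not entailed — 'noisily' adds a manner not in (and inconsistent with) the original.

(a), (b), (c), (d)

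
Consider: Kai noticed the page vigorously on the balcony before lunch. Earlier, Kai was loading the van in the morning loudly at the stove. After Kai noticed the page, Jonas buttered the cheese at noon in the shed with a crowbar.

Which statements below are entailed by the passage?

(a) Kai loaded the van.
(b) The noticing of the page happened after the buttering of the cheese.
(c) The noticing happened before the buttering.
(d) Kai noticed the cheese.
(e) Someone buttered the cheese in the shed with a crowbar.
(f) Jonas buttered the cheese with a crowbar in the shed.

(a) Not entailed — 'was loading' is progressive on an accomplishment; it does not entail the completed 'loaded'.
(b) Not entailed — the narrative places the noticing before the buttering, not after.
(c) Entailed — the narrative places the noticing before the buttering.
(d) Not entailed — Kai noticed the page, not the cheese; the cheese belongs to the buttering event.
(e) Entailed — dropping 'at noon' and generalizing the agent leaves a sub-description the original still satisfies.
(f) Entailed — every conjunct here is already in the original buttering event.

(c), (e), (f)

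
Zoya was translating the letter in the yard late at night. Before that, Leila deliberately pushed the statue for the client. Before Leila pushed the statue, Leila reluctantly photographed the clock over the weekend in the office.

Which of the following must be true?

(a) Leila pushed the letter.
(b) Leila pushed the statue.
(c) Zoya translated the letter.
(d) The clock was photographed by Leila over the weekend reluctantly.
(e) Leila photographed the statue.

(b), (d)

(a) Not entailed — Leila pushed the statue, not the letter; the letter belongs to the translating event.
(b) Entailed — every conjunct here is already in the original pushing event.
(c) Not entailed — 'was translating' is progressive on an accomplishment; it does not entail the completed 'translated'.
(d) Entailed — dropping 'in the office' leaves a sub-description the original still satisfies.
(e) Not entailed — Leila photographed the clock, not the statue; the statue belongs to the pushing event.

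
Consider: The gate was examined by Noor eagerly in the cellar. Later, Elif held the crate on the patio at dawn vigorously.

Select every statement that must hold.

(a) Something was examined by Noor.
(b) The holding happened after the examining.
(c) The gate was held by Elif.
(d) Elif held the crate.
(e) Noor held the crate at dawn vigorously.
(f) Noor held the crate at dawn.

(a) Entailed — the original entails any weakening of itself; this just drops 'in the cellar', 'eagerly' and generalizes the patient.
(b) Entailed — the narrative places the examining before the holding.
(c) Not entailed — Elif held the crate, not the gate; the gate belongs to the examining event.
(d) Entailed — every conjunct here is already in the original holding event.
(e) Not entailed — the passage has Elif holding the crate, not Noor.
(f) Not entailed — the passage has Elif holding the crate, not Noor.

(a), (b), (d)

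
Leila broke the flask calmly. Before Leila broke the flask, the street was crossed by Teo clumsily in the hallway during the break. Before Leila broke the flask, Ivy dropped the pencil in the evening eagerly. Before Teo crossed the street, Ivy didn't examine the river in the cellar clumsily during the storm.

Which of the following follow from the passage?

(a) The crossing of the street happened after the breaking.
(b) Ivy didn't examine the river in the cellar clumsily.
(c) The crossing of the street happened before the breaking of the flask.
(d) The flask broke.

(a) Not entailed — the narrative places the crossing before the breaking, not after.
(b) Not entailed — dropping 'during the storm' under negation is not valid — the original leaves open that Ivy examined the river some other way.
(c) Entailed — the narrative places the crossing before the breaking.
(d) Entailed — 'Leila broke the flask' is causative; it entails the inchoative 'the flask broke'.

(c), (d)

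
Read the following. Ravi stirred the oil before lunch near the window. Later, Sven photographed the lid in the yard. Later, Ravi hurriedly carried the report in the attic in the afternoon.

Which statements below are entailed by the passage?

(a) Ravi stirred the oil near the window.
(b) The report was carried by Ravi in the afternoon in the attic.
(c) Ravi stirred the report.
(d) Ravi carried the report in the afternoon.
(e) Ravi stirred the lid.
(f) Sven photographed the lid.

(a) Entailed — dropping 'before lunch' leaves a sub-description the original still satisfies.
(b) Entailed — dropping 'hurriedly' leaves a sub-description the original still satisfies.
(c) Not entailed — Ravi stirred the oil, not the report; the report belongs to the carrying event.
(d) Entailed — every conjunct here is already in the original carrying event.
(e) Not entailed — Ravi stirred the oil, not the lid; the lid belongs to the photographing event.
(f) Entailed — every conjunct here is already in the original photographing event.

(a), (b), (d), (f)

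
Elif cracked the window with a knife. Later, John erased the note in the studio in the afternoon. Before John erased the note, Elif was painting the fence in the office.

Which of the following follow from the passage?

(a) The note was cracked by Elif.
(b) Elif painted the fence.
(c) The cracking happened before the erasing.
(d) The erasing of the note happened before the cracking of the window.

(c)

(a) Not entailed — Elif cracked the window, not the note; the note belongs to the erasing event.
(b) Not entailed — 'was painting' is progressive on an accomplishment; it does not entail the completed 'painted'.
(c) Entailed — the narrative places the cracking before the erasing.
(d) Not entailed — the narrative places the cracking before the erasing, not after.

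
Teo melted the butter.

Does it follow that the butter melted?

'Teo melted the butter' is the causative; it entails the inchoative 'the butter melted'.

yes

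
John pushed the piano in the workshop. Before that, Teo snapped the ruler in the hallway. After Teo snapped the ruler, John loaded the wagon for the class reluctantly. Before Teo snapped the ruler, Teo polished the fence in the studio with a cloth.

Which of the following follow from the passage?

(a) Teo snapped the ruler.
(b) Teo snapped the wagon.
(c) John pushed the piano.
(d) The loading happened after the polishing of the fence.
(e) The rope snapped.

(a), (c), (d)

(a) Entailed — the original entails any weakening of itself; this just drops 'in the hallway'.
(b) Not entailed — Teo snapped the ruler, not the wagon; the wagon belongs to the loading event.
(c) Entailed — dropping 'in the workshop' leaves a sub-description the original still satisfies.
(d) Entailed — the narrative places the polishing before the loading.
(e) Not entailed — the ruler is what snapped, not the rope.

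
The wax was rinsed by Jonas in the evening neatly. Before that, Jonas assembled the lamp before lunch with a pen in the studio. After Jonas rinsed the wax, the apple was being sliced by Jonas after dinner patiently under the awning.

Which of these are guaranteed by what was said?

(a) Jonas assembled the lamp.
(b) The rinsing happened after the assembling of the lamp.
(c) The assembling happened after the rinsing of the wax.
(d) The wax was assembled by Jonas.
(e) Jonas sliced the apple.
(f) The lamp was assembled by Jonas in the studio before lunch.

(a), (b), (f)

(a) Entailed — dropping 'in the studio', 'with a pen', 'before lunch' leaves a sub-description the original still satisfies.
(b) Entailed — the narrative places the assembling before the rinsing.
(c) Not entailed — the narrative places the assembling before the rinsing, not after.
(d) Not entailed — Jonas assembled the lamp, not the wax; the wax belongs to the rinsing event.
(e) Not entailed — 'was slicing' is progressive on an accomplishment; it does not entail the completed 'sliced'.
(f) Entailed — this follows by dropping conjuncts from the assembling event's description.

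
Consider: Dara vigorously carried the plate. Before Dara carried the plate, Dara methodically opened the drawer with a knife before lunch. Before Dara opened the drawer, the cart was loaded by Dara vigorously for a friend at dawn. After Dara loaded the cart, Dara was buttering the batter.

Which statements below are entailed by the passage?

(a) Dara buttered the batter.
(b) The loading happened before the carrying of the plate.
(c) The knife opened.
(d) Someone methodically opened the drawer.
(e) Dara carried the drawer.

(a) Not entailed — 'was buttering' is progressive on an accomplishment; it does not entail the completed 'buttered'.
(b) Entailed — the narrative places the loading before the carrying.
(c) Not entailed — the drawer is what opened, not the knife.
(d) Entailed — this follows by dropping conjuncts from the opening event's description.
(e) Not entailed — Dara carried the plate, not the drawer; the drawer belongs to the opening event.

(b), (d)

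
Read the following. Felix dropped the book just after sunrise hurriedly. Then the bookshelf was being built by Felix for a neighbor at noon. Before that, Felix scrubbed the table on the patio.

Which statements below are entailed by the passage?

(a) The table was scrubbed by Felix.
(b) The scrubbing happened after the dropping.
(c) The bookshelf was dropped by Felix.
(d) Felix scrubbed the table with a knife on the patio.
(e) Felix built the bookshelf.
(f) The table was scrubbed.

(a) Entailed — every conjunct here is already in the original scrubbing event.
(b) Not entailed — the narrative doesn't order the dropping relative to the scrubbing.
(c) Not entailed — Felix dropped the book, not the bookshelf; the bookshelf belongs to the building event.
(d) Not entailed — 'with a knife' adds information not in the original event.
(e) Not entailed — 'was building' is progressive on an accomplishment; it does not entail the completed 'built'.
(f) Entailed — dropping 'on the patio' and generalizing the agent leaves a sub-description the original still satisfies.

(a), (f)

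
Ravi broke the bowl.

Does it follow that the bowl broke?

yes

'Ravi broke the bowl' is the causative; it entails the inchoative 'the bowl broke'.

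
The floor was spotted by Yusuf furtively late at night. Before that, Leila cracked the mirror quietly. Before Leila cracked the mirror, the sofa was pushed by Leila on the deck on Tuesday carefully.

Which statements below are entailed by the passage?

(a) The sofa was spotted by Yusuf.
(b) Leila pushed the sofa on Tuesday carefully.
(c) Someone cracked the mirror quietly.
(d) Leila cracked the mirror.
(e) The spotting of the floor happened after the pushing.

(a) Not entailed — Yusuf spotted the floor, not the sofa; the sofa belongs to the pushing event.
(b) Entailed — every conjunct here is already in the original pushing event.
(c) Entailed — generalizing the agent leaves a sub-description the original still satisfies.
(d) Entailed — dropping 'quietly' leaves a sub-description the original still satisfies.
(e) Entailed — the narrative places the pushing before the spotting.

(b), (c), (d), (e)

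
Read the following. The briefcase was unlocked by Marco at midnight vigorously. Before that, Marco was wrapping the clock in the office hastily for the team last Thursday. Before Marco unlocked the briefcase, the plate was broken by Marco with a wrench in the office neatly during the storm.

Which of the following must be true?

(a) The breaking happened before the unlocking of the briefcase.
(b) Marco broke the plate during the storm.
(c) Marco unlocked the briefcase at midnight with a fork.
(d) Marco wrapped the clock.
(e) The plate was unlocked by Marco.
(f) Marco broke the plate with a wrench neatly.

(a) Entailed — the narrative places the breaking before the unlocking.
(b) Entailed — every conjunct here is already in the original breaking event.
(c) Not entailed — 'with a fork' adds information not in the original event.
(d) Not entailed — 'was wrapping' is progressive on an accomplishment; it does not entail the completed 'wrapped'.
(e) Not entailed — Marco unlocked the briefcase, not the plate; the plate belongs to the breaking event.
(f) Entailed — this follows by dropping conjuncts from the breaking event's description.

(a), (b), (f)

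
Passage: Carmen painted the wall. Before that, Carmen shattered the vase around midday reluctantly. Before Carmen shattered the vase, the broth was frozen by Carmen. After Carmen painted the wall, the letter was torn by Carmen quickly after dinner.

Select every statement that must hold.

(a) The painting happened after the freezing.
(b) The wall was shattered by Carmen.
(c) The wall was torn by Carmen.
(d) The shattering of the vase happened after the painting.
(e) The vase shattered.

(a), (e)

(a) Entailed — the narrative places the freezing before the painting.
(b) Not entailed — Carmen shattered the vase, not the wall; the wall belongs to the painting event.
(c) Not entailed — Carmen tore the letter, not the wall; the wall belongs to the painting event.
(d) Not entailed — the narrative places the shattering before the painting, not after.
(e) Entailed — 'Carmen shattered the vase' is causative; it entails the inchoative 'the vase shattered'.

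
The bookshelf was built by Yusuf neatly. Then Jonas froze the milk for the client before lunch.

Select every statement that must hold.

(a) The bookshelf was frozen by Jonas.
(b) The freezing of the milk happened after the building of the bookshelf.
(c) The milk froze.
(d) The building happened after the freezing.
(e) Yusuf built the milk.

(b), (c)

(a) Not entailed — Jonas froze the milk, not the bookshelf; the bookshelf belongs to the building event.
(b) Entailed — the narrative places the building before the freezing.
(c) Entailed — 'Jonas froze the milk' is causative; it entails the inchoative 'the milk froze'.
(d) Not entailed — the narrative places the building before the freezing, not after.
(e) Not entailed — Yusuf built the bookshelf, not the milk; the milk belongs to the freezing event.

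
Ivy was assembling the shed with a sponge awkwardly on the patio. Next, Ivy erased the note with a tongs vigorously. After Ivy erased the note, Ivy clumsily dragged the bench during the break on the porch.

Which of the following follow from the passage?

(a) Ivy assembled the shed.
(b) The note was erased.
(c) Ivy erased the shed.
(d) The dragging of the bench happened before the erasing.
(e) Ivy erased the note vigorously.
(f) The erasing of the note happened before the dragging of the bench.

(a) Not entailed — 'was assembling' is progressive on an accomplishment; it does not entail the completed 'assembled'.
(b) Entailed — this follows by dropping conjuncts from the erasing event's description.
(c) Not entailed — Ivy erased the note, not the shed; the shed belongs to the assembling event.
(d) Not entailed — the narrative places the erasing before the dragging, not after.
(e) Entailed — this follows by dropping conjuncts from the erasing event's description.
(f) Entailed — the narrative places the erasing before the dragging.

(b), (e), (f)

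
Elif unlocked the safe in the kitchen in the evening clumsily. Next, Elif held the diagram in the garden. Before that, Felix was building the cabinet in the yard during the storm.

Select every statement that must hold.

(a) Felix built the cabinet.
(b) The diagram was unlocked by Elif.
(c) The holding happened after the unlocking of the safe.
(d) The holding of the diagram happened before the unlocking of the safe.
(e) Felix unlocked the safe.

(a) Not entailed — 'was building' is progressive on an accomplishment; it does not entail the completed 'built'.
(b) Not entailed — Elif unlocked the safe, not the diagram; the diagram belongs to the holding event.
(c) Entailed — the narrative places the unlocking before the holding.
(d) Not entailed — the narrative places the unlocking before the holding, not after.
(e) Not entailed — the passage has Elif unlocking the safe, not Felix.

(c)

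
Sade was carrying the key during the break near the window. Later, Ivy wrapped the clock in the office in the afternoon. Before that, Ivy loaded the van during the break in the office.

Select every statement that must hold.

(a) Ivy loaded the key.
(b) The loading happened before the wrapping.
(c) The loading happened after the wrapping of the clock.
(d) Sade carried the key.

(b), (d)

(a) Not entailed — Ivy loaded the van, not the key; the key belongs to the carrying event.
(b) Entailed — the narrative places the loading before the wrapping.
(c) Not entailed — the narrative places the loading before the wrapping, not after.
(d) Entailed — 'carry' is an activity; 'was carrying' entails that some carrying happened, so 'carried' holds.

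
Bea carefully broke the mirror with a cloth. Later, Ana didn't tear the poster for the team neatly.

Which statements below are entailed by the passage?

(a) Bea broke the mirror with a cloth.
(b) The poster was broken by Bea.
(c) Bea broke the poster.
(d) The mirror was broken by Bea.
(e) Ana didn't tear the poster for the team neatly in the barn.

(a), (d), (e)

(a) Entailed — dropping 'carefully' leaves a sub-description the original still satisfies.
(b) Not entailed — Bea broke the mirror, not the poster; the poster belongs to the tearing event.
(c) Not entailed — Bea broke the mirror, not the poster; the poster belongs to the tearing event.
(d) Entailed — dropping 'with a cloth', 'carefully' leaves a sub-description the original still satisfies.
(e) Entailed — under negation, adding a further restriction is entailed: if no such tearing event occurred, none occurred in the barn either.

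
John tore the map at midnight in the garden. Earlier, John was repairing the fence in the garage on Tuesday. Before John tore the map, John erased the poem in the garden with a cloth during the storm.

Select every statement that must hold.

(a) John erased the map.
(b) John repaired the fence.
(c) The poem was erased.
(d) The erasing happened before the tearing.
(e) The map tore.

(c), (d), (e)

(a) Not entailed — John erased the poem, not the map; the map belongs to the tearing event.
(b) Not entailed — 'was repairing' is progressive on an accomplishment; it does not entail the completed 'repaired'.
(c) Entailed — every conjunct here is already in the original erasing event.
(d) Entailed — the narrative places the erasing before the tearing.
(e) Entailed — 'John tore the map' is causative; it entails the inchoative 'the map tore'.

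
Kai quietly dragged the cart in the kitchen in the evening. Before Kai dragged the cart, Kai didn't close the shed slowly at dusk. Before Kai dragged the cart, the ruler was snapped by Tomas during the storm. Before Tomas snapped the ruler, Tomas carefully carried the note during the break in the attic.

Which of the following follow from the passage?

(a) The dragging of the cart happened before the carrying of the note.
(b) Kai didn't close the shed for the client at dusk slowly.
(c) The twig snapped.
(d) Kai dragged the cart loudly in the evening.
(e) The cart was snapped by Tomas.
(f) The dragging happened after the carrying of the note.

(a) Not entailed — the narrative places the carrying before the dragging, not after.
(b) Entailed — under negation, adding a further restriction is entailed: if no such closing event occurred, none occurred for the client either.
(c) Not entailed — the ruler is what snapped, not the twig.
(d) Not entailed — 'loudly' adds a manner not in (and inconsistent with) the original.
(e) Not entailed — Tomas snapped the ruler, not the cart; the cart belongs to the dragging event.
(f) Entailed — the narrative places the carrying before the dragging.

(b), (f)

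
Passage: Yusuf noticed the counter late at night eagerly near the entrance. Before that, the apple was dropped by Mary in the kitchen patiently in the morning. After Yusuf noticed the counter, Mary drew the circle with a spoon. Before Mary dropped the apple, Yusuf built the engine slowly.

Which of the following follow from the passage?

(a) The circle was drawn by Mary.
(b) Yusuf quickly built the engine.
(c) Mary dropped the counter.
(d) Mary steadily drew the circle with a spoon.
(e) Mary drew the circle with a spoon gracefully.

(a)

(a) Entailed — every conjunct here is already in the original drawing event.
(b) Not entailed — 'quickly' adds a manner not in (and inconsistent with) the original.
(c) Not entailed — Mary dropped the apple, not the counter; the counter belongs to the noticing event.
(d) Not entailed — 'steadily' adds information not in the original event.
(e) Not entailed — 'gracefully' adds information not in the original event.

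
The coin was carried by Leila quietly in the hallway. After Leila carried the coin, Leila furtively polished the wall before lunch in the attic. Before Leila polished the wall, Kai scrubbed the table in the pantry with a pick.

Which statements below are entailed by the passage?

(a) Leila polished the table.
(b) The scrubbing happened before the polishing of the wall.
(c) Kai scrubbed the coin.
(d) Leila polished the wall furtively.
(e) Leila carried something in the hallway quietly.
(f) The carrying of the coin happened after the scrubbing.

(b), (d), (e)

(a) Not entailed — Leila polished the wall, not the table; the table belongs to the scrubbing event.
(b) Entailed — the narrative places the scrubbing before the polishing.
(c) Not entailed — Kai scrubbed the table, not the coin; the coin belongs to the carrying event.
(d) Entailed — every conjunct here is already in the original polishing event.
(e) Entailed — every conjunct here is already in the original carrying event.
(f) Not entailed — the narrative doesn't order the scrubbing relative to the carrying.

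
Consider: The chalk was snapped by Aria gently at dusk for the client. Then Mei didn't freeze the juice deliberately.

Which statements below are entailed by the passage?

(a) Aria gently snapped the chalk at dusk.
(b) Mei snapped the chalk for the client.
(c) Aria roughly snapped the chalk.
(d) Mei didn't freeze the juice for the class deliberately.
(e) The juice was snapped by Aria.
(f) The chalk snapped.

(a), (d), (f)

(a) Entailed — this follows by dropping conjuncts from the snapping event's description.
(b) Not entailed — the passage has Aria snapping the chalk, not Mei.
(c) Not entailed — 'roughly' adds a manner not in (and inconsistent with) the original.
(d) Entailed — under negation, adding a further restriction is entailed: if no such freezing event occurred, none occurred for the class either.
(e) Not entailed — Aria snapped the chalk, not the juice; the juice belongs to the freezing event.
(f) Entailed — 'Aria snapped the chalk' is causative; it entails the inchoative 'the chalk snapped'.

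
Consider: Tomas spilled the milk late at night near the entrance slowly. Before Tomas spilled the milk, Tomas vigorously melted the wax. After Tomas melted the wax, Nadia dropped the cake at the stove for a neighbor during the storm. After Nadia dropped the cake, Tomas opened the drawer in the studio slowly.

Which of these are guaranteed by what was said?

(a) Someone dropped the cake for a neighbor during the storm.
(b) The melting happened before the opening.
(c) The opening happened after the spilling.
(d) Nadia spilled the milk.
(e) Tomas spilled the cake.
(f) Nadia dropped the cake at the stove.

(a), (b), (f)

(a) Entailed — every conjunct here is already in the original dropping event.
(b) Entailed — the narrative places the melting before the opening.
(c) Not entailed — the narrative doesn't order the spilling relative to the opening.
(d) Not entailed — the passage has Tomas spilling the milk, not Nadia.
(e) Not entailed — Tomas spilled the milk, not the cake; the cake belongs to the dropping event.
(f) Entailed — every conjunct here is already in the original dropping event.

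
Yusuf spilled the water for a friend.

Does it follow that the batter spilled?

Nothing is said about any batter; only the water is affected.

no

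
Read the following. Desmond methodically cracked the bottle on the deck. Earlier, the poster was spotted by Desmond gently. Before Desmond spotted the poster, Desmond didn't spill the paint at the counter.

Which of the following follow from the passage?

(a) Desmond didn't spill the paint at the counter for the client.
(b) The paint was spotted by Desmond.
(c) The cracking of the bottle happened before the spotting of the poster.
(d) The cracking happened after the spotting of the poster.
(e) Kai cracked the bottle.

(a), (d)

(a) Entailed — under negation, adding a further restriction is entailed: if no such spilling event occurred, none occurred for the client either.
(b) Not entailed — Desmond spotted the poster, not the paint; the paint belongs to the spilling event.
(c) Not entailed — the narrative places the spotting before the cracking, not after.
(d) Entailed — the narrative places the spotting before the cracking.
(e) Not entailed — the passage has Desmond cracking the bottle, not Kai.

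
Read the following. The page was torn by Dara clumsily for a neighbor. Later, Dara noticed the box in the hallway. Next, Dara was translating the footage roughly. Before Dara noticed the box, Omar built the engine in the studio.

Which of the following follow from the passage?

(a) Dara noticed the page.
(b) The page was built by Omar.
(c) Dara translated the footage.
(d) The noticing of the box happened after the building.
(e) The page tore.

(d), (e)

(a) Not entailed — Dara noticed the box, not the page; the page belongs to the tearing event.
(b) Not entailed — Omar built the engine, not the page; the page belongs to the tearing event.
(c) Not entailed — 'was translating' is progressive on an accomplishment; it does not entail the completed 'translated'.
(d) Entailed — the narrative places the building before the noticing.
(e) Entailed — 'Dara tore the page' is causative; it entails the inchoative 'the page tore'.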